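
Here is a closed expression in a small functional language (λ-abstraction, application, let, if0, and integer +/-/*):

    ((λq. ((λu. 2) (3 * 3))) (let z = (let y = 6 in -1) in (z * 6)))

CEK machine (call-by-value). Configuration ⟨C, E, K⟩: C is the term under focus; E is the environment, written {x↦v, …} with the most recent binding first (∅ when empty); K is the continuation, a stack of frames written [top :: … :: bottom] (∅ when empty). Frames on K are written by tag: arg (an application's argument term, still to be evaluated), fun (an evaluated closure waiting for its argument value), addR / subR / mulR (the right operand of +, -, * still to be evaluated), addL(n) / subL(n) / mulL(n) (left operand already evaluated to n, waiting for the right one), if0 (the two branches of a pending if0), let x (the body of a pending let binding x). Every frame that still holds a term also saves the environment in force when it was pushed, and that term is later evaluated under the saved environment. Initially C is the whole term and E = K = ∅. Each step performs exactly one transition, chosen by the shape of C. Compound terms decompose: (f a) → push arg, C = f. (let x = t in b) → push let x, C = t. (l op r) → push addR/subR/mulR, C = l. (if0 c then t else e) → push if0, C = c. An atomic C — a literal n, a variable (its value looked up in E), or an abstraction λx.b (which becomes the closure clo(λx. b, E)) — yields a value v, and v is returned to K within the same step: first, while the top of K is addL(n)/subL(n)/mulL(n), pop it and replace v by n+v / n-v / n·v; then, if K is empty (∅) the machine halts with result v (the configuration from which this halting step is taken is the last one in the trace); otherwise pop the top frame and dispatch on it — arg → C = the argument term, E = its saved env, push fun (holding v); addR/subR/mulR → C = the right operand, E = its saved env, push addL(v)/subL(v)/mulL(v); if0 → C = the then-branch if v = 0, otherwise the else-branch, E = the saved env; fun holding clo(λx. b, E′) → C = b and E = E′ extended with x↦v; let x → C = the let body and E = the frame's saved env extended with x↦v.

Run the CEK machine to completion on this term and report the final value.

Answer: 2

Derivation:
step 0: ⟨C=((λq. ((λu. 2) (3 * 3))) (let z = (let y = 6 in -1) in (z * 6))); E=∅; K=∅⟩
step 1: ⟨C=(λq. ((λu. 2) (3 * 3))); E=∅; K=[arg]⟩
step 2: ⟨C=(let z = (let y = 6 in -1) in (z * 6)); E=∅; K=[fun]⟩
step 3: ⟨C=(let y = 6 in -1); E=∅; K=[let z :: fun]⟩
step 4: ⟨C=6; E=∅; K=[let y :: let z :: fun]⟩
step 5: ⟨C=-1; E={y↦6}; K=[let z :: fun]⟩
step 6: ⟨C=(z * 6); E={z↦-1}; K=[fun]⟩
step 7: ⟨C=z; E={z↦-1}; K=[mulR :: fun]⟩
step 8: ⟨C=6; E={z↦-1}; K=[mulL(-1) :: fun]⟩
step 9: ⟨C=((λu. 2) (3 * 3)); E={q↦-6}; K=∅⟩
step 10: ⟨C=(λu. 2); E={q↦-6}; K=[arg]⟩
step 11: ⟨C=(3 * 3); E={q↦-6}; K=[fun]⟩
step 12: ⟨C=3; E={q↦-6}; K=[mulR :: fun]⟩
step 13: ⟨C=3; E={q↦-6}; K=[mulL(3) :: fun]⟩
step 14: ⟨C=2; E={u↦9, q↦-6}; K=∅⟩
→ final value 2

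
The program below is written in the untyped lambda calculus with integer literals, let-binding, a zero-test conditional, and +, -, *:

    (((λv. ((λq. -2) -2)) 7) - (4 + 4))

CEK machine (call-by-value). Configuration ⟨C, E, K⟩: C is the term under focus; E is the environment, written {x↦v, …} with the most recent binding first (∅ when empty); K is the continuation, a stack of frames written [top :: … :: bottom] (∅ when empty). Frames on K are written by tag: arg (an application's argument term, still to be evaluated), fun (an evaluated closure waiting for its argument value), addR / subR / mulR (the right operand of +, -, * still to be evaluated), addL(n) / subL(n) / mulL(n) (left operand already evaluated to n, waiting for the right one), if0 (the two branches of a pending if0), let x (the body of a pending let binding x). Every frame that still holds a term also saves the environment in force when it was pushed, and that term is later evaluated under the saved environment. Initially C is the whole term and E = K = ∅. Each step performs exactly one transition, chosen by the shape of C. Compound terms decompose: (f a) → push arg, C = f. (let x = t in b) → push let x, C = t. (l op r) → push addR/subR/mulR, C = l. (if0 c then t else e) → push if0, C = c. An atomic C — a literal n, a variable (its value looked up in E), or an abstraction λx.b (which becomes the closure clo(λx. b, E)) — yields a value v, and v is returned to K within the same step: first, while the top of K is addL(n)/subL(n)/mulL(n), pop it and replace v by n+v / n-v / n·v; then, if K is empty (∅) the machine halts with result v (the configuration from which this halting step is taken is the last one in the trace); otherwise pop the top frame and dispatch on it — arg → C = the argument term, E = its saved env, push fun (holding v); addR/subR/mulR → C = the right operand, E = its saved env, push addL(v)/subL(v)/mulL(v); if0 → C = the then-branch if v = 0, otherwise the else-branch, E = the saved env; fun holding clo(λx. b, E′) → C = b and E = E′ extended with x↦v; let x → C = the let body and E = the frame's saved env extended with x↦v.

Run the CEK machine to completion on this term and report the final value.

0. ⟨C=(((λv. ((λq. -2) -2)) 7) - (4 + 4)); E=∅; K=∅⟩
1. ⟨C=((λv. ((λq. -2) -2)) 7); E=∅; K=[subR]⟩
2. ⟨C=(λv. ((λq. -2) -2)); E=∅; K=[arg :: subR]⟩
3. ⟨C=7; E=∅; K=[fun :: subR]⟩
4. ⟨C=((λq. -2) -2); E={v↦7}; K=[subR]⟩
5. ⟨C=(λq. -2); E={v↦7}; K=[arg :: subR]⟩
6. ⟨C=-2; E={v↦7}; K=[fun :: subR]⟩
7. ⟨C=-2; E={q↦-2, v↦7}; K=[subR]⟩
8. ⟨C=(4 + 4); E=∅; K=[subL(-2)]⟩
9. ⟨C=4; E=∅; K=[addR :: subL(-2)]⟩
10. ⟨C=4; E=∅; K=[addL(4) :: subL(-2)]⟩
→ final value -10

Answer: -10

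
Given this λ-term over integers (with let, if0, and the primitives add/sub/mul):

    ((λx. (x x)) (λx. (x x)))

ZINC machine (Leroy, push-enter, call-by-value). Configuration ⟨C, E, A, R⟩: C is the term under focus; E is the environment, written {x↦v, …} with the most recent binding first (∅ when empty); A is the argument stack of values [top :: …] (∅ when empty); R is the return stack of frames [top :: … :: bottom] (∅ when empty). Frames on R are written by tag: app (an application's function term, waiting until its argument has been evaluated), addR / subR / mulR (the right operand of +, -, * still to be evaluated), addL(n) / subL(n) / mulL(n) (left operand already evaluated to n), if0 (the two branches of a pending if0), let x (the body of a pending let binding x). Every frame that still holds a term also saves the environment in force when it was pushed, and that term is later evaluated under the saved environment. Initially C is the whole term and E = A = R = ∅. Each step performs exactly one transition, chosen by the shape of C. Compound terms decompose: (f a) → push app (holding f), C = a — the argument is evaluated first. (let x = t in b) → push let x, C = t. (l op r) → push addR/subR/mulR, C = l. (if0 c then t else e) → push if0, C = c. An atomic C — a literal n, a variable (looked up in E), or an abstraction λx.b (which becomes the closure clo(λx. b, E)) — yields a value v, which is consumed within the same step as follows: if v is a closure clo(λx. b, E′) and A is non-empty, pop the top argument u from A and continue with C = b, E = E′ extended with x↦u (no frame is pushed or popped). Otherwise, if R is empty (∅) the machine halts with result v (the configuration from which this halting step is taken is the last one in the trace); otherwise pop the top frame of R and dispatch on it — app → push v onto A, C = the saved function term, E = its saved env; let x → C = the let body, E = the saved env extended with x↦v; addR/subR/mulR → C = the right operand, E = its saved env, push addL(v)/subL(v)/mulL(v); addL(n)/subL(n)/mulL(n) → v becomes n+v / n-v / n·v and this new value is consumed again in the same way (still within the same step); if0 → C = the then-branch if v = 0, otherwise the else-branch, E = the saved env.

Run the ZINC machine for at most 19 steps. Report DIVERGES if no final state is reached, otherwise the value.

Answer: DIVERGES (no final state within 19 steps)

Execution trace:
t=0: <C=((λx. (x x)) (λx. (x x))), E=∅, A=∅, R=∅>
t=1: <C=(λx. (x x)), E=∅, A=∅, R=[app]>
t=2: <C=(λx. (x x)), E=∅, A=[clo(λx. (x x), ∅)], R=∅>
t=3: <C=(x x), E={x↦clo(λx. (x x), ∅)}, A=∅, R=∅>
t=4: <C=x, E={x↦clo(λx. (x x), ∅)}, A=∅, R=[app]>
t=5: <C=x, E={x↦clo(λx. (x x), ∅)}, A=[clo(λx. (x x), ∅)], R=∅>
… configuration repeats with period 3 (steps 3–5 recur indefinitely) …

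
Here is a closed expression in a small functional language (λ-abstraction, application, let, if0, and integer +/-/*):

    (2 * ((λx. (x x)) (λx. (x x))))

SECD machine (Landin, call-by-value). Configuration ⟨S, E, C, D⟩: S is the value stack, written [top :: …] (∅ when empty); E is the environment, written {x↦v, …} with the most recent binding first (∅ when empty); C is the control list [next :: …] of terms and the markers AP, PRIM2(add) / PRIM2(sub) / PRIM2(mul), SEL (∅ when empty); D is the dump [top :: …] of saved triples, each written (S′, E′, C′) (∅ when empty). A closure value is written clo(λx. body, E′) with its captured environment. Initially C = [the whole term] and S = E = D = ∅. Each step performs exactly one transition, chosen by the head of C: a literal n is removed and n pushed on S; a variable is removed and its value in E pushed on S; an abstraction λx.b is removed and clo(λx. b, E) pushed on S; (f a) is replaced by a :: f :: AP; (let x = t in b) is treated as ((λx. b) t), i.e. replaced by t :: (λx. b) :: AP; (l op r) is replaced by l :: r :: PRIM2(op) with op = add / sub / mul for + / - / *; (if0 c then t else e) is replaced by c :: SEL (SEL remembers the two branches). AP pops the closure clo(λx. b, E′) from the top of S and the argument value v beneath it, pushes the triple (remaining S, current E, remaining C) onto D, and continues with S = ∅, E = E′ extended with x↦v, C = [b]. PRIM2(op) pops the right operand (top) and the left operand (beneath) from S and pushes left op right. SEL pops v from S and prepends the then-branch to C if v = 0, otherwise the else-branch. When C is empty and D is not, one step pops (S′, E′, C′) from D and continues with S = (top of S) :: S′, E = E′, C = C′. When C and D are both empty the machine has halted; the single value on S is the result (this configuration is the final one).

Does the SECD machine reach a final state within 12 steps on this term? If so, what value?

0. ⟨S=∅; E=∅; C=[(2 * ((λx. (x x)) (λx. (x x))))]; D=∅⟩
1. ⟨S=∅; E=∅; C=[2 :: ((λx. (x x)) (λx. (x x))) :: PRIM2(mul)]; D=∅⟩
2. ⟨S=[2]; E=∅; C=[((λx. (x x)) (λx. (x x))) :: PRIM2(mul)]; D=∅⟩
3. ⟨S=[2]; E=∅; C=[(λx. (x x)) :: (λx. (x x)) :: AP :: PRIM2(mul)]; D=∅⟩
4. ⟨S=[clo(λx. (x x), ∅) :: 2]; E=∅; C=[(λx. (x x)) :: AP :: PRIM2(mul)]; D=∅⟩
5. ⟨S=[clo(λx. (x x), ∅) :: clo(λx. (x x), ∅) :: 2]; E=∅; C=[AP :: PRIM2(mul)]; D=∅⟩
6. ⟨S=∅; E={x↦clo(λx. (x x), ∅)}; C=[(x x)]; D=[([2], ∅, [PRIM2(mul)])]⟩
7. ⟨S=∅; E={x↦clo(λx. (x x), ∅)}; C=[x :: x :: AP]; D=[([2], ∅, [PRIM2(mul)])]⟩
8. ⟨S=[clo(λx. (x x), ∅)]; E={x↦clo(λx. (x x), ∅)}; C=[x :: AP]; D=[([2], ∅, [PRIM2(mul)])]⟩
9. ⟨S=[clo(λx. (x x), ∅) :: clo(λx. (x x), ∅)]; E={x↦clo(λx. (x x), ∅)}; C=[AP]; D=[([2], ∅, [PRIM2(mul)])]⟩
10. ⟨S=∅; E={x↦clo(λx. (x x), ∅)}; C=[(x x)]; D=[(∅, {x↦clo(λx. (x x), ∅)}, ∅) :: ([2], ∅, [PRIM2(mul)])]⟩
11. ⟨S=∅; E={x↦clo(λx. (x x), ∅)}; C=[x :: x :: AP]; D=[(∅, {x↦clo(λx. (x x), ∅)}, ∅) :: ([2], ∅, [PRIM2(mul)])]⟩
12. ⟨S=[clo(λx. (x x), ∅)]; E={x↦clo(λx. (x x), ∅)}; C=[x :: AP]; D=[(∅, {x↦clo(λx. (x x), ∅)}, ∅) :: ([2], ∅, [PRIM2(mul)])]⟩
→ 12 transitions taken and the configuration is still not final: no result within 12 steps

Answer: DIVERGES (no final state within 12 steps)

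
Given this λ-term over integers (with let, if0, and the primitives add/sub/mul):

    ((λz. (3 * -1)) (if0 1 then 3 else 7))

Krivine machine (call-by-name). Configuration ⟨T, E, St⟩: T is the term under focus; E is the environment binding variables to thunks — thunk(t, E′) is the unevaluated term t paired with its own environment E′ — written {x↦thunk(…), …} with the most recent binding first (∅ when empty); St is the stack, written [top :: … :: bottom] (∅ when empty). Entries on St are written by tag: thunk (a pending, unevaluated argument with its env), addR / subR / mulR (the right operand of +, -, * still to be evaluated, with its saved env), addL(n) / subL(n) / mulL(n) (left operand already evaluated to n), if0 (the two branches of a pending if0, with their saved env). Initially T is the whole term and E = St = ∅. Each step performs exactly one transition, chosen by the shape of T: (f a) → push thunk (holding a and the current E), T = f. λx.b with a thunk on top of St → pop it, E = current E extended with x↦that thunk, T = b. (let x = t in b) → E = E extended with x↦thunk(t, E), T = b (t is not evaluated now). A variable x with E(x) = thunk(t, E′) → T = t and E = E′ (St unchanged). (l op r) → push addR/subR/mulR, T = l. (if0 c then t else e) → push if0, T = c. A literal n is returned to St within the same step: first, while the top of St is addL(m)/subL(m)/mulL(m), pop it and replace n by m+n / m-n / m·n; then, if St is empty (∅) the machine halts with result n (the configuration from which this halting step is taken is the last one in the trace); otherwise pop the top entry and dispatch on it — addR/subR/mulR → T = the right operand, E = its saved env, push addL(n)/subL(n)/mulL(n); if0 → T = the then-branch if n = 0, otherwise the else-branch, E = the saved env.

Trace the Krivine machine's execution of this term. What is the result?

step 0: ⟨T=((λz. (3 * -1)) (if0 1 then 3 else 7)); E=∅; St=∅⟩
step 1: ⟨T=(λz. (3 * -1)); E=∅; St=[thunk]⟩
step 2: ⟨T=(3 * -1); E={z↦thunk((if0 1 then 3 else 7), ∅)}; St=∅⟩
step 3: ⟨T=3; E={z↦thunk((if0 1 then 3 else 7), ∅)}; St=[mulR]⟩
step 4: ⟨T=-1; E={z↦thunk((if0 1 then 3 else 7), ∅)}; St=[mulL(3)]⟩
→ final value -3

Answer: -3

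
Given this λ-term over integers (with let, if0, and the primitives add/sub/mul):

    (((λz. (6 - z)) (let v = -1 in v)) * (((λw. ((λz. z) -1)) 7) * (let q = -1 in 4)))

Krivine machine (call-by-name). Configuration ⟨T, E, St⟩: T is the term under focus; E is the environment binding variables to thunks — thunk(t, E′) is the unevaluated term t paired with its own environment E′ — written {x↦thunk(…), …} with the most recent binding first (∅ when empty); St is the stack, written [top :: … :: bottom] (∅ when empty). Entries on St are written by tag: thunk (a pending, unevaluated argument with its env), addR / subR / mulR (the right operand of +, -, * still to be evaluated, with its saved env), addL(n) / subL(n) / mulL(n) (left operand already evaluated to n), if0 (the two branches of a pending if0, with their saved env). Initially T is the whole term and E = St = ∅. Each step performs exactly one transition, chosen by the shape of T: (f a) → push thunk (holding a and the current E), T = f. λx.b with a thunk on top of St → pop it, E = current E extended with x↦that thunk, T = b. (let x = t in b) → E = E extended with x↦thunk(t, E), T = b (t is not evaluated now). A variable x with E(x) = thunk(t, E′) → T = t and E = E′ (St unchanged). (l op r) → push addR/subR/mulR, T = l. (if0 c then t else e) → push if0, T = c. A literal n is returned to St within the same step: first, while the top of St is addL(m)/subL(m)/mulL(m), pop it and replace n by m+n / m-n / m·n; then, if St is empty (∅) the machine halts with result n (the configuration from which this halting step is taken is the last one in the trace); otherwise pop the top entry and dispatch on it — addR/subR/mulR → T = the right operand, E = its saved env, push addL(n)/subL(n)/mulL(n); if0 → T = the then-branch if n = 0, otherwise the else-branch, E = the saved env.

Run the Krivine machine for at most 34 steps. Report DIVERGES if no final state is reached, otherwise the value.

step 0: <T=(((λz. (6 - z)) (let v = -1 in v)) * (((λw. ((λz. z) -1)) 7) * (let q = -1 in 4))), E=∅, St=∅>
step 1: <T=((λz. (6 - z)) (let v = -1 in v)), E=∅, St=[mulR]>
step 2: <T=(λz. (6 - z)), E=∅, St=[thunk :: mulR]>
step 3: <T=(6 - z), E={z↦thunk((let v = -1 in v), ∅)}, St=[mulR]>
step 4: <T=6, E={z↦thunk((let v = -1 in v), ∅)}, St=[subR :: mulR]>
step 5: <T=z, E={z↦thunk((let v = -1 in v), ∅)}, St=[subL(6) :: mulR]>
step 6: <T=(let v = -1 in v), E=∅, St=[subL(6) :: mulR]>
step 7: <T=v, E={v↦thunk(-1, ∅)}, St=[subL(6) :: mulR]>
step 8: <T=-1, E=∅, St=[subL(6) :: mulR]>
step 9: <T=(((λw. ((λz. z) -1)) 7) * (let q = -1 in 4)), E=∅, St=[mulL(7)]>
step 10: <T=((λw. ((λz. z) -1)) 7), E=∅, St=[mulR :: mulL(7)]>
step 11: <T=(λw. ((λz. z) -1)), E=∅, St=[thunk :: mulR :: mulL(7)]>
step 12: <T=((λz. z) -1), E={w↦thunk(7, ∅)}, St=[mulR :: mulL(7)]>
step 13: <T=(λz. z), E={w↦thunk(7, ∅)}, St=[thunk :: mulR :: mulL(7)]>
step 14: <T=z, E={z↦thunk(-1, {w↦thunk(7, ∅)}), w↦thunk(7, ∅)}, St=[mulR :: mulL(7)]>
step 15: <T=-1, E={w↦thunk(7, ∅)}, St=[mulR :: mulL(7)]>
step 16: <T=(let q = -1 in 4), E=∅, St=[mulL(-1) :: mulL(7)]>
step 17: <T=4, E={q↦thunk(-1, ∅)}, St=[mulL(-1) :: mulL(7)]>
→ final value -28

Answer: -28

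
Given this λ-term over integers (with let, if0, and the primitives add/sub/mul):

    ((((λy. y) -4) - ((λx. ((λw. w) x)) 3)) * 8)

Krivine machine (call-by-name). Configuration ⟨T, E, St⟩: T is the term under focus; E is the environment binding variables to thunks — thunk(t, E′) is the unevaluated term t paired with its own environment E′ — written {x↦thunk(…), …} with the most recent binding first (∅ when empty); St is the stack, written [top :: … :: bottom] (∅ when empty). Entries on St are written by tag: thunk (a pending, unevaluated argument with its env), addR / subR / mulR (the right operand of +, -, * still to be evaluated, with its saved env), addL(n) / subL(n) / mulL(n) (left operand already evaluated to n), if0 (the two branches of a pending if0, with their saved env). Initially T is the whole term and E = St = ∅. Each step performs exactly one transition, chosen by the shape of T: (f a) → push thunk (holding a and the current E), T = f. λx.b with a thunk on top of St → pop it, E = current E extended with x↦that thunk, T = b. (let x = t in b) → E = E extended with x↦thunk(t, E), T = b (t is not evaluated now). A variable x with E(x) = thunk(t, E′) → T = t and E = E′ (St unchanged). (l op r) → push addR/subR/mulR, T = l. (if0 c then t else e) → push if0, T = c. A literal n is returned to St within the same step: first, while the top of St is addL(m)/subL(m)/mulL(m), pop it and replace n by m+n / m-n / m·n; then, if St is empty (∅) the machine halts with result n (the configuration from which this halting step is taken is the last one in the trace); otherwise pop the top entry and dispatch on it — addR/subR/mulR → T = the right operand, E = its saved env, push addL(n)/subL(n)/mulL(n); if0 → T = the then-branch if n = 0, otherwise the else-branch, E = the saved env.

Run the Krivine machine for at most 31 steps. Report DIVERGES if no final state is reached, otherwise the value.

t=0: ⟨T=((((λy. y) -4) - ((λx. ((λw. w) x)) 3)) * 8); E=∅; St=∅⟩
t=1: ⟨T=(((λy. y) -4) - ((λx. ((λw. w) x)) 3)); E=∅; St=[mulR]⟩
t=2: ⟨T=((λy. y) -4); E=∅; St=[subR :: mulR]⟩
t=3: ⟨T=(λy. y); E=∅; St=[thunk :: subR :: mulR]⟩
t=4: ⟨T=y; E={y↦thunk(-4, ∅)}; St=[subR :: mulR]⟩
t=5: ⟨T=-4; E=∅; St=[subR :: mulR]⟩
t=6: ⟨T=((λx. ((λw. w) x)) 3); E=∅; St=[subL(-4) :: mulR]⟩
t=7: ⟨T=(λx. ((λw. w) x)); E=∅; St=[thunk :: subL(-4) :: mulR]⟩
t=8: ⟨T=((λw. w) x); E={x↦thunk(3, ∅)}; St=[subL(-4) :: mulR]⟩
t=9: ⟨T=(λw. w); E={x↦thunk(3, ∅)}; St=[thunk :: subL(-4) :: mulR]⟩
t=10: ⟨T=w; E={w↦thunk(x, {x↦thunk(3, ∅)}), x↦thunk(3, ∅)}; St=[subL(-4) :: mulR]⟩
t=11: ⟨T=x; E={x↦thunk(3, ∅)}; St=[subL(-4) :: mulR]⟩
t=12: ⟨T=3; E=∅; St=[subL(-4) :: mulR]⟩
t=13: ⟨T=8; E=∅; St=[mulL(-7)]⟩
→ final value -56

Answer: -56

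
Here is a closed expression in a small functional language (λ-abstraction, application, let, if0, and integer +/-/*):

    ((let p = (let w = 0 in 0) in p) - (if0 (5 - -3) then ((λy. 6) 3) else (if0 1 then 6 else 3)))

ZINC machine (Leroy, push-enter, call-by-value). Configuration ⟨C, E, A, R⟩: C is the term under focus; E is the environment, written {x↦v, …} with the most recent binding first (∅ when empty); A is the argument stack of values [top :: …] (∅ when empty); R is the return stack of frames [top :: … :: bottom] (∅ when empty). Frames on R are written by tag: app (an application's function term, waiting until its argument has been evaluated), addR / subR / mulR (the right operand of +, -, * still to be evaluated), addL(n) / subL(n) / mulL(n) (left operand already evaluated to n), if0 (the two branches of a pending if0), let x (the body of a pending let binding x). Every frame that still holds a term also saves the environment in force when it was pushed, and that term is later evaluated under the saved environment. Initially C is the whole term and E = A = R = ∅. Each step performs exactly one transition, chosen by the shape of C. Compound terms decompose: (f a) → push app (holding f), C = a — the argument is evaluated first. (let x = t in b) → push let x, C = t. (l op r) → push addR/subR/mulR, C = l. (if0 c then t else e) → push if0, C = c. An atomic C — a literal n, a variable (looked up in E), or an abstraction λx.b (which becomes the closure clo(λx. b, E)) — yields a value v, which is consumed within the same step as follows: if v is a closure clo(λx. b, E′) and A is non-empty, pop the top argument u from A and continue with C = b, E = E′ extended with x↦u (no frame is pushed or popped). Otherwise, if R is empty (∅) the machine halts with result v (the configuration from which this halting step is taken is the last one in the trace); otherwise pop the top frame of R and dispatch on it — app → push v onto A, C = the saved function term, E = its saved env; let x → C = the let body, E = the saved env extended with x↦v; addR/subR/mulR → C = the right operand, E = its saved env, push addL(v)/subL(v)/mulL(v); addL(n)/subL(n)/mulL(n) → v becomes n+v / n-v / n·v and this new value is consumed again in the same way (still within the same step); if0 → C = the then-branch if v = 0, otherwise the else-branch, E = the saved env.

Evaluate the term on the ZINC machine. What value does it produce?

Answer: -3

Execution trace:
0. [C=((let p = (let w = 0 in 0) in p) - (if0 (5 - -3) then ((λy. 6) 3) else (if0 1 then 6 else 3))) | E=∅ | A=∅ | R=∅]
1. [C=(let p = (let w = 0 in 0) in p) | E=∅ | A=∅ | R=[subR]]
2. [C=(let w = 0 in 0) | E=∅ | A=∅ | R=[let p :: subR]]
3. [C=0 | E=∅ | A=∅ | R=[let w :: let p :: subR]]
4. [C=0 | E={w↦0} | A=∅ | R=[let p :: subR]]
5. [C=p | E={p↦0} | A=∅ | R=[subR]]
6. [C=(if0 (5 - -3) then ((λy. 6) 3) else (if0 1 then 6 else 3)) | E=∅ | A=∅ | R=[subL(0)]]
7. [C=(5 - -3) | E=∅ | A=∅ | R=[if0 :: subL(0)]]
8. [C=5 | E=∅ | A=∅ | R=[subR :: if0 :: subL(0)]]
9. [C=-3 | E=∅ | A=∅ | R=[subL(5) :: if0 :: subL(0)]]
10. [C=(if0 1 then 6 else 3) | E=∅ | A=∅ | R=[subL(0)]]
11. [C=1 | E=∅ | A=∅ | R=[if0 :: subL(0)]]
12. [C=3 | E=∅ | A=∅ | R=[subL(0)]]
→ final value -3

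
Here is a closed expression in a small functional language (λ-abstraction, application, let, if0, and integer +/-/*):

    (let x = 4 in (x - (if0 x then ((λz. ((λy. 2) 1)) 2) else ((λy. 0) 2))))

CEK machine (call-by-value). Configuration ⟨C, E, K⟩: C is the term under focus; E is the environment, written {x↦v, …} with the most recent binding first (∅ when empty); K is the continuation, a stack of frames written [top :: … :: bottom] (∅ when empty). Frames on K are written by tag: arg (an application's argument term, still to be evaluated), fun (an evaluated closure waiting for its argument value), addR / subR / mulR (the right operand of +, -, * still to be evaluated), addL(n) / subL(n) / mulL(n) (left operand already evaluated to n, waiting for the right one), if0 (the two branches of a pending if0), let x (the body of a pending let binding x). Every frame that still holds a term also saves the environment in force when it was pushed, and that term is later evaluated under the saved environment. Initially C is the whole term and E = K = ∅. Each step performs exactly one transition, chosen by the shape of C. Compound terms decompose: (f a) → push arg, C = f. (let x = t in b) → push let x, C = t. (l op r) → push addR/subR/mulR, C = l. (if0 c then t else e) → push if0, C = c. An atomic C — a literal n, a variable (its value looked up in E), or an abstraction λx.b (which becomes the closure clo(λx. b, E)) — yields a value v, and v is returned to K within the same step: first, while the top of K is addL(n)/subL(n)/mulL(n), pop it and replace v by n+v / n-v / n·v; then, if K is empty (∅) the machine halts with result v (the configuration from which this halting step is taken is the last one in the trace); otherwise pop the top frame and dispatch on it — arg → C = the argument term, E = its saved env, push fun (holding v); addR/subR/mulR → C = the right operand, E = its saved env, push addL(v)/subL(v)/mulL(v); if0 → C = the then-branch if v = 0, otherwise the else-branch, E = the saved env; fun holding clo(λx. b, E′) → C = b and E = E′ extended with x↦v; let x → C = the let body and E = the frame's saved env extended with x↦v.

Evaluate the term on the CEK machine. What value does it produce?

Answer: 4

Derivation:
[0] <C=(let x = 4 in (x - (if0 x then ((λz. ((λy. 2) 1)) 2) else ((λy. 0) 2)))), E=∅, K=∅>
[1] <C=4, E=∅, K=[let x]>
[2] <C=(x - (if0 x then ((λz. ((λy. 2) 1)) 2) else ((λy. 0) 2))), E={x↦4}, K=∅>
[3] <C=x, E={x↦4}, K=[subR]>
[4] <C=(if0 x then ((λz. ((λy. 2) 1)) 2) else ((λy. 0) 2)), E={x↦4}, K=[subL(4)]>
[5] <C=x, E={x↦4}, K=[if0 :: subL(4)]>
[6] <C=((λy. 0) 2), E={x↦4}, K=[subL(4)]>
[7] <C=(λy. 0), E={x↦4}, K=[arg :: subL(4)]>
[8] <C=2, E={x↦4}, K=[fun :: subL(4)]>
[9] <C=0, E={y↦2, x↦4}, K=[subL(4)]>
→ final value 4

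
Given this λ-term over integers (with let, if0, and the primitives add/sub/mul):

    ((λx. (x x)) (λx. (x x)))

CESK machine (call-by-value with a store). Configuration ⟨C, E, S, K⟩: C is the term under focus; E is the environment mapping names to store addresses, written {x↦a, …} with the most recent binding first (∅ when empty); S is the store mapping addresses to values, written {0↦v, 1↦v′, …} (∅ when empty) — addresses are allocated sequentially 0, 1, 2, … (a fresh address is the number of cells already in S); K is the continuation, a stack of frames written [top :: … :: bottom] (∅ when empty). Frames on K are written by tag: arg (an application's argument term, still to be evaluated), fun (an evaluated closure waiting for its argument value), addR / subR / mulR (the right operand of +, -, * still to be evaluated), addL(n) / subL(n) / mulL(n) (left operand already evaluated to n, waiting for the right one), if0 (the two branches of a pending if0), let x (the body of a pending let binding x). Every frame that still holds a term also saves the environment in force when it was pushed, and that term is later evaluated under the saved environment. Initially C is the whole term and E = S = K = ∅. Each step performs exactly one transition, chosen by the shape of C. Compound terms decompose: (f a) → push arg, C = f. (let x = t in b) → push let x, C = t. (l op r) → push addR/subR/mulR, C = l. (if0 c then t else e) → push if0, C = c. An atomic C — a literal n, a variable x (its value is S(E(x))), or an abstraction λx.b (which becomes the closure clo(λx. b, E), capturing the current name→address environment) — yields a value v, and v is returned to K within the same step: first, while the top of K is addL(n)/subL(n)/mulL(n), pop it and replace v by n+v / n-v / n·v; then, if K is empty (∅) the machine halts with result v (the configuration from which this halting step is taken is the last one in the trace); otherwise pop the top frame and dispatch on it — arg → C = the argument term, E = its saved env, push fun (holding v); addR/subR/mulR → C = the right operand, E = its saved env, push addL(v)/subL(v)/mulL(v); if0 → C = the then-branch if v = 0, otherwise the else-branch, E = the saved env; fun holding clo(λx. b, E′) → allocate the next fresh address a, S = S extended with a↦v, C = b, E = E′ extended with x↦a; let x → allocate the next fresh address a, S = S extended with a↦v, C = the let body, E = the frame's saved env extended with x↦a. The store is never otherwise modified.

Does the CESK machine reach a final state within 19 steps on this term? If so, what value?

Answer: DIVERGES (no final state within 19 steps)

Derivation:
step 0: ⟨C=((λx. (x x)) (λx. (x x))); E=∅; S=∅; K=∅⟩
step 1: ⟨C=(λx. (x x)); E=∅; S=∅; K=[arg]⟩
step 2: ⟨C=(λx. (x x)); E=∅; S=∅; K=[fun]⟩
step 3: ⟨C=(x x); E={x↦0}; S={0↦clo(λx. (x x), ∅)}; K=∅⟩
step 4: ⟨C=x; E={x↦0}; S={0↦clo(λx. (x x), ∅)}; K=[arg]⟩
step 5: ⟨C=x; E={x↦0}; S={0↦clo(λx. (x x), ∅)}; K=[fun]⟩
step 6: ⟨C=(x x); E={x↦1}; S={0↦clo(λx. (x x), ∅), 1↦clo(λx. (x x), ∅)}; K=∅⟩
step 7: ⟨C=x; E={x↦1}; S={0↦clo(λx. (x x), ∅), 1↦clo(λx. (x x), ∅)}; K=[arg]⟩
step 8: ⟨C=x; E={x↦1}; S={0↦clo(λx. (x x), ∅), 1↦clo(λx. (x x), ∅)}; K=[fun]⟩
step 9: ⟨C=(x x); E={x↦2}; S={0↦clo(λx. (x x), ∅), 1↦clo(λx. (x x), ∅), 2↦clo(λx. (x x), ∅)}; K=∅⟩
step 10: ⟨C=x; E={x↦2}; S={0↦clo(λx. (x x), ∅), 1↦clo(λx. (x x), ∅), 2↦clo(λx. (x x), ∅)}; K=[arg]⟩
step 11: ⟨C=x; E={x↦2}; S={0↦clo(λx. (x x), ∅), 1↦clo(λx. (x x), ∅), 2↦clo(λx. (x x), ∅)}; K=[fun]⟩
step 12: ⟨C=(x x); E={x↦3}; S={0↦clo(λx. (x x), ∅), 1↦clo(λx. (x x), ∅), 2↦clo(λx. (x x), ∅), 3↦clo(λx. (x x), ∅)}; K=∅⟩
step 13: ⟨C=x; E={x↦3}; S={0↦clo(λx. (x x), ∅), 1↦clo(λx. (x x), ∅), 2↦clo(λx. (x x), ∅), 3↦clo(λx. (x x), ∅)}; K=[arg]⟩
step 14: ⟨C=x; E={x↦3}; S={0↦clo(λx. (x x), ∅), 1↦clo(λx. (x x), ∅), 2↦clo(λx. (x x), ∅), 3↦clo(λx. (x x), ∅)}; K=[fun]⟩
step 15: ⟨C=(x x); E={x↦4}; S={0↦clo(λx. (x x), ∅), 1↦clo(λx. (x x), ∅), 2↦clo(λx. (x x), ∅), 3↦clo(λx. (x x), ∅), 4↦clo(λx. (x x), ∅)}; K=∅⟩
step 16: ⟨C=x; E={x↦4}; S={0↦clo(λx. (x x), ∅), 1↦clo(λx. (x x), ∅), 2↦clo(λx. (x x), ∅), 3↦clo(λx. (x x), ∅), 4↦clo(λx. (x x), ∅)}; K=[arg]⟩
step 17: ⟨C=x; E={x↦4}; S={0↦clo(λx. (x x), ∅), 1↦clo(λx. (x x), ∅), 2↦clo(λx. (x x), ∅), 3↦clo(λx. (x x), ∅), 4↦clo(λx. (x x), ∅)}; K=[fun]⟩
step 18: ⟨C=(x x); E={x↦5}; S={0↦clo(λx. (x x), ∅), 1↦clo(λx. (x x), ∅), 2↦clo(λx. (x x), ∅), 3↦clo(λx. (x x), ∅), 4↦clo(λx. (x x), ∅), 5↦clo(λx. (x x), ∅)}; K=∅⟩
step 19: ⟨C=x; E={x↦5}; S={0↦clo(λx. (x x), ∅), 1↦clo(λx. (x x), ∅), 2↦clo(λx. (x x), ∅), 3↦clo(λx. (x x), ∅), 4↦clo(λx. (x x), ∅), 5↦clo(λx. (x x), ∅)}; K=[arg]⟩
→ 19 transitions taken and the configuration is still not final: no result within 19 steps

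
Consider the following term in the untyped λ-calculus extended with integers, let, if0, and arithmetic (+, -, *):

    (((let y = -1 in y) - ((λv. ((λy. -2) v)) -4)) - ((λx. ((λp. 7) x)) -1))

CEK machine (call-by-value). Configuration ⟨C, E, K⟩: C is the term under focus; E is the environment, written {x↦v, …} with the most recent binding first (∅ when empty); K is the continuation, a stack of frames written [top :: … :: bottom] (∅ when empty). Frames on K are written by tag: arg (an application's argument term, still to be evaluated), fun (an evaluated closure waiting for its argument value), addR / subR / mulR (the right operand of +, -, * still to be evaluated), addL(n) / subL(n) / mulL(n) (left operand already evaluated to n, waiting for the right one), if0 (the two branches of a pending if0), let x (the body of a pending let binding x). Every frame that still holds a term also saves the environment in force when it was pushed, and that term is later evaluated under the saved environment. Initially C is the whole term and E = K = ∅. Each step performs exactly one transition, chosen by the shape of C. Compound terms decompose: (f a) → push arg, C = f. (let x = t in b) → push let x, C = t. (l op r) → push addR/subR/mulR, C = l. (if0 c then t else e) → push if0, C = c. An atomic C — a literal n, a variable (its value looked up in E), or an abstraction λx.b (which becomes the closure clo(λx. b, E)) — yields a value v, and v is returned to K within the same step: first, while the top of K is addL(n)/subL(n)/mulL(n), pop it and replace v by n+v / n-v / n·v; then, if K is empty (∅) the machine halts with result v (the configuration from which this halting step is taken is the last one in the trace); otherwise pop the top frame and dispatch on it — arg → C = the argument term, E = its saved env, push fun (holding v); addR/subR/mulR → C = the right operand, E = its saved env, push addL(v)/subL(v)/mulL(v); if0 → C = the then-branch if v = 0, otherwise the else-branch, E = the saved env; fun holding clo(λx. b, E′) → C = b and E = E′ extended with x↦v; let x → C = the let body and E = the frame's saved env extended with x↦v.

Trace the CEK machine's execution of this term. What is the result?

[0] ⟨C=(((let y = -1 in y) - ((λv. ((λy. -2) v)) -4)) - ((λx. ((λp. 7) x)) -1)); E=∅; K=∅⟩
[1] ⟨C=((let y = -1 in y) - ((λv. ((λy. -2) v)) -4)); E=∅; K=[subR]⟩
[2] ⟨C=(let y = -1 in y); E=∅; K=[subR :: subR]⟩
[3] ⟨C=-1; E=∅; K=[let y :: subR :: subR]⟩
[4] ⟨C=y; E={y↦-1}; K=[subR :: subR]⟩
[5] ⟨C=((λv. ((λy. -2) v)) -4); E=∅; K=[subL(-1) :: subR]⟩
[6] ⟨C=(λv. ((λy. -2) v)); E=∅; K=[arg :: subL(-1) :: subR]⟩
[7] ⟨C=-4; E=∅; K=[fun :: subL(-1) :: subR]⟩
[8] ⟨C=((λy. -2) v); E={v↦-4}; K=[subL(-1) :: subR]⟩
[9] ⟨C=(λy. -2); E={v↦-4}; K=[arg :: subL(-1) :: subR]⟩
[10] ⟨C=v; E={v↦-4}; K=[fun :: subL(-1) :: subR]⟩
[11] ⟨C=-2; E={y↦-4, v↦-4}; K=[subL(-1) :: subR]⟩
[12] ⟨C=((λx. ((λp. 7) x)) -1); E=∅; K=[subL(1)]⟩
[13] ⟨C=(λx. ((λp. 7) x)); E=∅; K=[arg :: subL(1)]⟩
[14] ⟨C=-1; E=∅; K=[fun :: subL(1)]⟩
[15] ⟨C=((λp. 7) x); E={x↦-1}; K=[subL(1)]⟩
[16] ⟨C=(λp. 7); E={x↦-1}; K=[arg :: subL(1)]⟩
[17] ⟨C=x; E={x↦-1}; K=[fun :: subL(1)]⟩
[18] ⟨C=7; E={p↦-1, x↦-1}; K=[subL(1)]⟩
→ final value -6

Answer: -6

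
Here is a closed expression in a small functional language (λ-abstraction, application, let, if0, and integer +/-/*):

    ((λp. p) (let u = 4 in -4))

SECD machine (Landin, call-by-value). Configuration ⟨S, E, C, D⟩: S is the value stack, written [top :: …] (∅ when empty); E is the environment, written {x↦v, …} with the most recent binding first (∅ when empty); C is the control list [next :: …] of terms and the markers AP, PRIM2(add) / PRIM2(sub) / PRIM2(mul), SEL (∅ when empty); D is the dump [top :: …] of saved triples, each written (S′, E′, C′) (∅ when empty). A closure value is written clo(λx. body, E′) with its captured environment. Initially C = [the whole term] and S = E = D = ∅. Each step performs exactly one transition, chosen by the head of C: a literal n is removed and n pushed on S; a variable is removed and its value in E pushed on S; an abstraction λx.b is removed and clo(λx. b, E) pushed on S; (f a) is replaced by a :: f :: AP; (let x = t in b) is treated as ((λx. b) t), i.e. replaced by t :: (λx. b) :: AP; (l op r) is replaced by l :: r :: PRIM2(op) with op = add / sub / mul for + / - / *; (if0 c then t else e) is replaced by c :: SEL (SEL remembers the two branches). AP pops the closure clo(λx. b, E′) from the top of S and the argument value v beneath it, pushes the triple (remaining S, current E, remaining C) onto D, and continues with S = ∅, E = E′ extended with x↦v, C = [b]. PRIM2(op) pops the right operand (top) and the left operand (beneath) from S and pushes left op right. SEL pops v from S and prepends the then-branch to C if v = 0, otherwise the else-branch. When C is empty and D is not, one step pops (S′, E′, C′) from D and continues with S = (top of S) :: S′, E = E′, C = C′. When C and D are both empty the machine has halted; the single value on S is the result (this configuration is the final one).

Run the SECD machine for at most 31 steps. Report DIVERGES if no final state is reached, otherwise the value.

0. [S=∅ | E=∅ | C=[((λp. p) (let u = 4 in -4))] | D=∅]
1. [S=∅ | E=∅ | C=[(let u = 4 in -4) :: (λp. p) :: AP] | D=∅]
2. [S=∅ | E=∅ | C=[4 :: (λu. -4) :: AP :: (λp. p) :: AP] | D=∅]
3. [S=[4] | E=∅ | C=[(λu. -4) :: AP :: (λp. p) :: AP] | D=∅]
4. [S=[clo(λu. -4, ∅) :: 4] | E=∅ | C=[AP :: (λp. p) :: AP] | D=∅]
5. [S=∅ | E={u↦4} | C=[-4] | D=[(∅, ∅, [(λp. p) :: AP])]]
6. [S=[-4] | E={u↦4} | C=∅ | D=[(∅, ∅, [(λp. p) :: AP])]]
7. [S=[-4] | E=∅ | C=[(λp. p) :: AP] | D=∅]
8. [S=[clo(λp. p, ∅) :: -4] | E=∅ | C=[AP] | D=∅]
9. [S=∅ | E={p↦-4} | C=[p] | D=[(∅, ∅, ∅)]]
10. [S=[-4] | E={p↦-4} | C=∅ | D=[(∅, ∅, ∅)]]
11. [S=[-4] | E=∅ | C=∅ | D=∅]
→ final value -4

Answer: -4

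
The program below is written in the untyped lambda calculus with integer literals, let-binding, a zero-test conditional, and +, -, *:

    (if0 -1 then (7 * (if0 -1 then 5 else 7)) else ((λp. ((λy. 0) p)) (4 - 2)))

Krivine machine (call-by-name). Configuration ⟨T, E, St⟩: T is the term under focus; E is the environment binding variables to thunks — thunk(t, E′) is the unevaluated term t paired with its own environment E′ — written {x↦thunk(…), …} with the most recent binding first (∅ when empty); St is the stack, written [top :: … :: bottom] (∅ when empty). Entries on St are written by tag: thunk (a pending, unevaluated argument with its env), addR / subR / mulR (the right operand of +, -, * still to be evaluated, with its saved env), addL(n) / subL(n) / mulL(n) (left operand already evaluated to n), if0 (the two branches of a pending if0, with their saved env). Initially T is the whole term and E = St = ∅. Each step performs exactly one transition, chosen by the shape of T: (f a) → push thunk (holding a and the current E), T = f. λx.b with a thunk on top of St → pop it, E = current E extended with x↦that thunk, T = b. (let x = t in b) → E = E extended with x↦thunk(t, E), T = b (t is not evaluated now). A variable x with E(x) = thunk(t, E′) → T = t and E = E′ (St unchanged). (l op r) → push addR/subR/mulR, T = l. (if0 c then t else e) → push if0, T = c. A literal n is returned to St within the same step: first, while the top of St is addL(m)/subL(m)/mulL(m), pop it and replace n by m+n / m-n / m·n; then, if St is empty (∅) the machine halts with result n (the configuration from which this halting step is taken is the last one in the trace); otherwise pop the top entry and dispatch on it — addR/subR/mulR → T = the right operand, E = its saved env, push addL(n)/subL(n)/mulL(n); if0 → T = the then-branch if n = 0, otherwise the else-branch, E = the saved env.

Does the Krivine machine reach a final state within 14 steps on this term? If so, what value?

Answer: 0

Execution trace:
[0] [T=(if0 -1 then (7 * (if0 -1 then 5 else 7)) else ((λp. ((λy. 0) p)) (4 - 2))) | E=∅ | St=∅]
[1] [T=-1 | E=∅ | St=[if0]]
[2] [T=((λp. ((λy. 0) p)) (4 - 2)) | E=∅ | St=∅]
[3] [T=(λp. ((λy. 0) p)) | E=∅ | St=[thunk]]
[4] [T=((λy. 0) p) | E={p↦thunk((4 - 2), ∅)} | St=∅]
[5] [T=(λy. 0) | E={p↦thunk((4 - 2), ∅)} | St=[thunk]]
[6] [T=0 | E={y↦thunk(p, {p↦thunk((4 - 2), ∅)}), p↦thunk((4 - 2), ∅)} | St=∅]
→ final value 0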